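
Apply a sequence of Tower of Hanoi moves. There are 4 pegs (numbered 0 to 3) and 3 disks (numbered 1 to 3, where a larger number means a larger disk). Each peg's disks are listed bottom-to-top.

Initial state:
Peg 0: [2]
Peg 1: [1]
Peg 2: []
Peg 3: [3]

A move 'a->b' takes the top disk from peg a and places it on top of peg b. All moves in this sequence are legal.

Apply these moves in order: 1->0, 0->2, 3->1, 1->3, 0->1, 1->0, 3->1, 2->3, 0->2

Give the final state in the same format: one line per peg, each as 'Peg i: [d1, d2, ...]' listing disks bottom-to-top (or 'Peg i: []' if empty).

Answer: Peg 0: []
Peg 1: [3]
Peg 2: [2]
Peg 3: [1]

Derivation:
After move 1 (1->0):
Peg 0: [2, 1]
Peg 1: []
Peg 2: []
Peg 3: [3]

After move 2 (0->2):
Peg 0: [2]
Peg 1: []
Peg 2: [1]
Peg 3: [3]

After move 3 (3->1):
Peg 0: [2]
Peg 1: [3]
Peg 2: [1]
Peg 3: []

After move 4 (1->3):
Peg 0: [2]
Peg 1: []
Peg 2: [1]
Peg 3: [3]

After move 5 (0->1):
Peg 0: []
Peg 1: [2]
Peg 2: [1]
Peg 3: [3]

After move 6 (1->0):
Peg 0: [2]
Peg 1: []
Peg 2: [1]
Peg 3: [3]

After move 7 (3->1):
Peg 0: [2]
Peg 1: [3]
Peg 2: [1]
Peg 3: []

After move 8 (2->3):
Peg 0: [2]
Peg 1: [3]
Peg 2: []
Peg 3: [1]

After move 9 (0->2):
Peg 0: []
Peg 1: [3]
Peg 2: [2]
Peg 3: [1]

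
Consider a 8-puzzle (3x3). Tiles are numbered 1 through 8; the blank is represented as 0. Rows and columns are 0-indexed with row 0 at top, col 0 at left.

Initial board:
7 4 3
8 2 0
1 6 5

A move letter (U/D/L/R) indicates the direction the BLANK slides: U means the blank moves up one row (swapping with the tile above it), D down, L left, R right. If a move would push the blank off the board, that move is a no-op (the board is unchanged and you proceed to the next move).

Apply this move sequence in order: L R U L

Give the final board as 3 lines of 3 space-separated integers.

Answer: 7 0 4
8 2 3
1 6 5

Derivation:
After move 1 (L):
7 4 3
8 0 2
1 6 5

After move 2 (R):
7 4 3
8 2 0
1 6 5

After move 3 (U):
7 4 0
8 2 3
1 6 5

After move 4 (L):
7 0 4
8 2 3
1 6 5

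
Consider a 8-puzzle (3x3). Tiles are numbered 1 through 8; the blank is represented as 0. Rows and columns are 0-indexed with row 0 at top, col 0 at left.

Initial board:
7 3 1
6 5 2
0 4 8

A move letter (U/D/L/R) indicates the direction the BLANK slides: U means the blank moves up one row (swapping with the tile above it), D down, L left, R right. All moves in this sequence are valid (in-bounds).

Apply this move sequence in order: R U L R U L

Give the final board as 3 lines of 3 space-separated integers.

Answer: 0 7 1
6 3 2
4 5 8

Derivation:
After move 1 (R):
7 3 1
6 5 2
4 0 8

After move 2 (U):
7 3 1
6 0 2
4 5 8

After move 3 (L):
7 3 1
0 6 2
4 5 8

After move 4 (R):
7 3 1
6 0 2
4 5 8

After move 5 (U):
7 0 1
6 3 2
4 5 8

After move 6 (L):
0 7 1
6 3 2
4 5 8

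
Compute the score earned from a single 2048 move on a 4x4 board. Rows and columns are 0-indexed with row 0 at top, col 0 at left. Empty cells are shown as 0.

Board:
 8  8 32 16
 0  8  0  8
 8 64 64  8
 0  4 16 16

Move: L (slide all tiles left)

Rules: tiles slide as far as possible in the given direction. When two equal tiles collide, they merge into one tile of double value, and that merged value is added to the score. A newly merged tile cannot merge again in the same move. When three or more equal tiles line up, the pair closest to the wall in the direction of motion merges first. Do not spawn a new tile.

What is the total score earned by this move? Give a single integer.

Answer: 192

Derivation:
Slide left:
row 0: [8, 8, 32, 16] -> [16, 32, 16, 0]  score +16 (running 16)
row 1: [0, 8, 0, 8] -> [16, 0, 0, 0]  score +16 (running 32)
row 2: [8, 64, 64, 8] -> [8, 128, 8, 0]  score +128 (running 160)
row 3: [0, 4, 16, 16] -> [4, 32, 0, 0]  score +32 (running 192)
Board after move:
 16  32  16   0
 16   0   0   0
  8 128   8   0
  4  32   0   0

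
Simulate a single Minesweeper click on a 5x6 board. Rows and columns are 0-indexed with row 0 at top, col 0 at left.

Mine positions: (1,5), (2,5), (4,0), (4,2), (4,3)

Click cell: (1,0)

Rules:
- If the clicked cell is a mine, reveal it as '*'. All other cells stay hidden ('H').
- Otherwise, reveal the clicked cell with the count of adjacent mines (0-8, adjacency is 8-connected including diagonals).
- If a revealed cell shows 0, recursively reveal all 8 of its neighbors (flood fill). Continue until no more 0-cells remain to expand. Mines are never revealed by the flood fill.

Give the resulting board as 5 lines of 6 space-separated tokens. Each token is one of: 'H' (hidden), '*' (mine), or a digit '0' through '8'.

0 0 0 0 1 H
0 0 0 0 2 H
0 0 0 0 2 H
1 2 2 2 2 H
H H H H H H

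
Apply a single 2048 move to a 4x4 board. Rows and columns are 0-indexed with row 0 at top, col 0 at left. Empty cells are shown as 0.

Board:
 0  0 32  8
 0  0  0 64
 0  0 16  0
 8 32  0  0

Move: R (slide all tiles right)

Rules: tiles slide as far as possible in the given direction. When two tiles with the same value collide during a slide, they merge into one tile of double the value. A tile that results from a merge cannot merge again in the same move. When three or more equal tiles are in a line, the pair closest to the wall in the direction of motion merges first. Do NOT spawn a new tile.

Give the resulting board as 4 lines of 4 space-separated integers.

Slide right:
row 0: [0, 0, 32, 8] -> [0, 0, 32, 8]
row 1: [0, 0, 0, 64] -> [0, 0, 0, 64]
row 2: [0, 0, 16, 0] -> [0, 0, 0, 16]
row 3: [8, 32, 0, 0] -> [0, 0, 8, 32]

Answer:  0  0 32  8
 0  0  0 64
 0  0  0 16
 0  0  8 32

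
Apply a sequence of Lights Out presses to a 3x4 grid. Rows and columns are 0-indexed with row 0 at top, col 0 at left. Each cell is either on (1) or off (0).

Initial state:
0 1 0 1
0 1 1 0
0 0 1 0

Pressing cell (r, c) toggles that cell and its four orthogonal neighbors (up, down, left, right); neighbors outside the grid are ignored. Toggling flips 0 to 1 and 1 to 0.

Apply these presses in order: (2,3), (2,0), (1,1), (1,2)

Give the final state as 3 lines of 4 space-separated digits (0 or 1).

Answer: 0 0 1 1
0 1 1 0
1 0 1 1

Derivation:
After press 1 at (2,3):
0 1 0 1
0 1 1 1
0 0 0 1

After press 2 at (2,0):
0 1 0 1
1 1 1 1
1 1 0 1

After press 3 at (1,1):
0 0 0 1
0 0 0 1
1 0 0 1

After press 4 at (1,2):
0 0 1 1
0 1 1 0
1 0 1 1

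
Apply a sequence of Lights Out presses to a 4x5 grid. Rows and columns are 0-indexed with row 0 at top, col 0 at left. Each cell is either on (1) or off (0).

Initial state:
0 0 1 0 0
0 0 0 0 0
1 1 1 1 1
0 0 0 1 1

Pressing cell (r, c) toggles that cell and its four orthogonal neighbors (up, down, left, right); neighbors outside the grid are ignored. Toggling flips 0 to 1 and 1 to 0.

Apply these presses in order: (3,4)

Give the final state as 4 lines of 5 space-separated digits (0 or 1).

Answer: 0 0 1 0 0
0 0 0 0 0
1 1 1 1 0
0 0 0 0 0

Derivation:
After press 1 at (3,4):
0 0 1 0 0
0 0 0 0 0
1 1 1 1 0
0 0 0 0 0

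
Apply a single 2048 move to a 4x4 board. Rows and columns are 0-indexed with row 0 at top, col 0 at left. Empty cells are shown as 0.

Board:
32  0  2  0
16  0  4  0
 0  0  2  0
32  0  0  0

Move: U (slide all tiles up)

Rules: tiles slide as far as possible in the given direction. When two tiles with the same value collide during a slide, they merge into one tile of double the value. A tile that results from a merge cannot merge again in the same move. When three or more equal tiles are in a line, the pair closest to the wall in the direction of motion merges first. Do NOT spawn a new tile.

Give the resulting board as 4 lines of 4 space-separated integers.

Answer: 32  0  2  0
16  0  4  0
32  0  2  0
 0  0  0  0

Derivation:
Slide up:
col 0: [32, 16, 0, 32] -> [32, 16, 32, 0]
col 1: [0, 0, 0, 0] -> [0, 0, 0, 0]
col 2: [2, 4, 2, 0] -> [2, 4, 2, 0]
col 3: [0, 0, 0, 0] -> [0, 0, 0, 0]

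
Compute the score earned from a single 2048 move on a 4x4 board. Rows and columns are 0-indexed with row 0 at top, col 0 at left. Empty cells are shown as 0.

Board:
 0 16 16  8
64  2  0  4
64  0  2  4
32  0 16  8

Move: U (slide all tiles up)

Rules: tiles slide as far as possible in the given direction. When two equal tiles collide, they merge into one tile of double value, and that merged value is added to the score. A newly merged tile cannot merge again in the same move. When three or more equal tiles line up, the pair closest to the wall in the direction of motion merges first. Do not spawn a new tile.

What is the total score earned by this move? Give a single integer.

Answer: 136

Derivation:
Slide up:
col 0: [0, 64, 64, 32] -> [128, 32, 0, 0]  score +128 (running 128)
col 1: [16, 2, 0, 0] -> [16, 2, 0, 0]  score +0 (running 128)
col 2: [16, 0, 2, 16] -> [16, 2, 16, 0]  score +0 (running 128)
col 3: [8, 4, 4, 8] -> [8, 8, 8, 0]  score +8 (running 136)
Board after move:
128  16  16   8
 32   2   2   8
  0   0  16   8
  0   0   0   0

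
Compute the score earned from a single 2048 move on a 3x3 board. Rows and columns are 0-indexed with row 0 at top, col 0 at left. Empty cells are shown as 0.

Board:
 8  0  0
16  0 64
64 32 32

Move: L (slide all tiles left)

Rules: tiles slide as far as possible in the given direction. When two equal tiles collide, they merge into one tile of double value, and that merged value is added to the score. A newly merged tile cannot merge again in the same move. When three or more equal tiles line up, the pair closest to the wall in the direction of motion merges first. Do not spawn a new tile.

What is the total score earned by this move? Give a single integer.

Answer: 64

Derivation:
Slide left:
row 0: [8, 0, 0] -> [8, 0, 0]  score +0 (running 0)
row 1: [16, 0, 64] -> [16, 64, 0]  score +0 (running 0)
row 2: [64, 32, 32] -> [64, 64, 0]  score +64 (running 64)
Board after move:
 8  0  0
16 64  0
64 64  0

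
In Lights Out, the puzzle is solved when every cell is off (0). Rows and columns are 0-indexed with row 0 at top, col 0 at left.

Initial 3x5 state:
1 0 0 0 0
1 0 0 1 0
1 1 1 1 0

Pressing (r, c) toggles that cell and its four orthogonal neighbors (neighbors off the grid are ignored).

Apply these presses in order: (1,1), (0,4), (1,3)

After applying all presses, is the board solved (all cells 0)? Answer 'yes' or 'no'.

Answer: no

Derivation:
After press 1 at (1,1):
1 1 0 0 0
0 1 1 1 0
1 0 1 1 0

After press 2 at (0,4):
1 1 0 1 1
0 1 1 1 1
1 0 1 1 0

After press 3 at (1,3):
1 1 0 0 1
0 1 0 0 0
1 0 1 0 0

Lights still on: 6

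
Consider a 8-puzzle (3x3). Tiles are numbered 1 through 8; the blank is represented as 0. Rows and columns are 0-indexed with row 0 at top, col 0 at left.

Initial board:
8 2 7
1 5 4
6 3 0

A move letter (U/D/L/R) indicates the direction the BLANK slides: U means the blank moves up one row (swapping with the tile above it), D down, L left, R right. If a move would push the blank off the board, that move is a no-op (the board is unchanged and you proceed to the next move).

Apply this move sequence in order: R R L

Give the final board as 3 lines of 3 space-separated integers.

Answer: 8 2 7
1 5 4
6 0 3

Derivation:
After move 1 (R):
8 2 7
1 5 4
6 3 0

After move 2 (R):
8 2 7
1 5 4
6 3 0

After move 3 (L):
8 2 7
1 5 4
6 0 3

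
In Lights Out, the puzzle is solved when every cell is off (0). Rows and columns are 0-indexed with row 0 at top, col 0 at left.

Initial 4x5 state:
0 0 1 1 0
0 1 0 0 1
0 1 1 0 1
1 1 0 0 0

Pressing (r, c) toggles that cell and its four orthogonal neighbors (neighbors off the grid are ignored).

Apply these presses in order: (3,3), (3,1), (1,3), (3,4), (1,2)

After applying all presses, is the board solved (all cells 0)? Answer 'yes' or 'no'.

Answer: yes

Derivation:
After press 1 at (3,3):
0 0 1 1 0
0 1 0 0 1
0 1 1 1 1
1 1 1 1 1

After press 2 at (3,1):
0 0 1 1 0
0 1 0 0 1
0 0 1 1 1
0 0 0 1 1

After press 3 at (1,3):
0 0 1 0 0
0 1 1 1 0
0 0 1 0 1
0 0 0 1 1

After press 4 at (3,4):
0 0 1 0 0
0 1 1 1 0
0 0 1 0 0
0 0 0 0 0

After press 5 at (1,2):
0 0 0 0 0
0 0 0 0 0
0 0 0 0 0
0 0 0 0 0

Lights still on: 0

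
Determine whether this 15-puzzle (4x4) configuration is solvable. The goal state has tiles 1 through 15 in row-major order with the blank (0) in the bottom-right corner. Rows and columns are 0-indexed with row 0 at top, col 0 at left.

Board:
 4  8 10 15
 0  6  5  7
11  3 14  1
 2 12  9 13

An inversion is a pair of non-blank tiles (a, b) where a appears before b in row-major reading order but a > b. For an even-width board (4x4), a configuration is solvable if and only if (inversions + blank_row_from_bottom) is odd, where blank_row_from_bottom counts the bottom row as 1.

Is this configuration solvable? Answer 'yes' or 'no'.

Inversions: 49
Blank is in row 1 (0-indexed from top), which is row 3 counting from the bottom (bottom = 1).
49 + 3 = 52, which is even, so the puzzle is not solvable.

Answer: no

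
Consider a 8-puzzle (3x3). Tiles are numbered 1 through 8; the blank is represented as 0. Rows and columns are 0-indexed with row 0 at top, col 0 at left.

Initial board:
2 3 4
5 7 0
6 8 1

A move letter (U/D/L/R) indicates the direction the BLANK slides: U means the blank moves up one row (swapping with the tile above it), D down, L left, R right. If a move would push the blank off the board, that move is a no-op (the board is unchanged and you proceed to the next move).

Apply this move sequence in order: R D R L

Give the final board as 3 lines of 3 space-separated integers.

Answer: 2 3 4
5 7 1
6 0 8

Derivation:
After move 1 (R):
2 3 4
5 7 0
6 8 1

After move 2 (D):
2 3 4
5 7 1
6 8 0

After move 3 (R):
2 3 4
5 7 1
6 8 0

After move 4 (L):
2 3 4
5 7 1
6 0 8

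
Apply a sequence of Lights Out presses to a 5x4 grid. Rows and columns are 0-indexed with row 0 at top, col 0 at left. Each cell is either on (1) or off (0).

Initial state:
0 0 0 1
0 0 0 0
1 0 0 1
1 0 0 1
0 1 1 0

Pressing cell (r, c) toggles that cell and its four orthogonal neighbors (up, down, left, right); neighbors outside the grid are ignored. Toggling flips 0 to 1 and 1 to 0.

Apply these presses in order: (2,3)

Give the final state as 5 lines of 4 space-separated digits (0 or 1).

Answer: 0 0 0 1
0 0 0 1
1 0 1 0
1 0 0 0
0 1 1 0

Derivation:
After press 1 at (2,3):
0 0 0 1
0 0 0 1
1 0 1 0
1 0 0 0
0 1 1 0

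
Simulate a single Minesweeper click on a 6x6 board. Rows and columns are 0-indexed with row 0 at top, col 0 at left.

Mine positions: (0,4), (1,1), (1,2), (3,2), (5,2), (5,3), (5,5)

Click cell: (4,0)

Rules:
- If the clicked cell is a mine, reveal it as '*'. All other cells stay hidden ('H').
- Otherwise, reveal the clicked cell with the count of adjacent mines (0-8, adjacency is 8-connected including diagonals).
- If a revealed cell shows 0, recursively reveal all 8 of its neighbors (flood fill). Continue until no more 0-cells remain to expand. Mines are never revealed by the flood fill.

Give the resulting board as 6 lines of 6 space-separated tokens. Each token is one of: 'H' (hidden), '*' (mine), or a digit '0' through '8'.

H H H H H H
H H H H H H
1 3 H H H H
0 1 H H H H
0 2 H H H H
0 1 H H H H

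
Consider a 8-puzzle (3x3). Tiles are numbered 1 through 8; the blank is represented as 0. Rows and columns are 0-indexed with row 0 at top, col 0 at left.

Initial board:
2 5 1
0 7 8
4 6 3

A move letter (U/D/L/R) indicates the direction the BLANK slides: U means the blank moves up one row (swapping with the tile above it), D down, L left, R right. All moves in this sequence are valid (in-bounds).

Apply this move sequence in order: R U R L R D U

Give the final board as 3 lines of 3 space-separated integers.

After move 1 (R):
2 5 1
7 0 8
4 6 3

After move 2 (U):
2 0 1
7 5 8
4 6 3

After move 3 (R):
2 1 0
7 5 8
4 6 3

After move 4 (L):
2 0 1
7 5 8
4 6 3

After move 5 (R):
2 1 0
7 5 8
4 6 3

After move 6 (D):
2 1 8
7 5 0
4 6 3

After move 7 (U):
2 1 0
7 5 8
4 6 3

Answer: 2 1 0
7 5 8
4 6 3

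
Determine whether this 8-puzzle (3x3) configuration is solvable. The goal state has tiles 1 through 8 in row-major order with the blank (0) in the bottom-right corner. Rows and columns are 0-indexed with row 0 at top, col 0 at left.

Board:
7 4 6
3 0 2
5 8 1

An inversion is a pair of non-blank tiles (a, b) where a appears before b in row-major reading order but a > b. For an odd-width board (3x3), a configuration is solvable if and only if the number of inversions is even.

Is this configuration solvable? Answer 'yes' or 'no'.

Answer: yes

Derivation:
Inversions (pairs i<j in row-major order where tile[i] > tile[j] > 0): 18
18 is even, so the puzzle is solvable.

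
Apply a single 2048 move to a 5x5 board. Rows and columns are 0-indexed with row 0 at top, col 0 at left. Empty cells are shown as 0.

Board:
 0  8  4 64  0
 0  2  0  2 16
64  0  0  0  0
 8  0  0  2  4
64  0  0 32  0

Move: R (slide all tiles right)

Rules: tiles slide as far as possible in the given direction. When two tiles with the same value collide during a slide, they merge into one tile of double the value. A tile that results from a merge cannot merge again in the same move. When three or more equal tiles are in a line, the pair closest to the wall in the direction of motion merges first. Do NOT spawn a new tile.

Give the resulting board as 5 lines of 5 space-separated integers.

Slide right:
row 0: [0, 8, 4, 64, 0] -> [0, 0, 8, 4, 64]
row 1: [0, 2, 0, 2, 16] -> [0, 0, 0, 4, 16]
row 2: [64, 0, 0, 0, 0] -> [0, 0, 0, 0, 64]
row 3: [8, 0, 0, 2, 4] -> [0, 0, 8, 2, 4]
row 4: [64, 0, 0, 32, 0] -> [0, 0, 0, 64, 32]

Answer:  0  0  8  4 64
 0  0  0  4 16
 0  0  0  0 64
 0  0  8  2  4
 0  0  0 64 32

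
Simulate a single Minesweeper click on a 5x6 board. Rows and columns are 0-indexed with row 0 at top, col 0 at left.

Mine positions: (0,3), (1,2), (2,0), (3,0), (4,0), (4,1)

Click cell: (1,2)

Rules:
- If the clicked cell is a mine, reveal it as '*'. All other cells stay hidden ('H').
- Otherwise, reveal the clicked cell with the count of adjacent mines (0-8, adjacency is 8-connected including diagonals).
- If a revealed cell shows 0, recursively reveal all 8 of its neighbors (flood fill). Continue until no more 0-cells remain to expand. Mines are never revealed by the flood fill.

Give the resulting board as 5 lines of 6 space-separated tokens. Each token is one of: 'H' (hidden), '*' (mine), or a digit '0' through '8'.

H H H H H H
H H * H H H
H H H H H H
H H H H H H
H H H H H H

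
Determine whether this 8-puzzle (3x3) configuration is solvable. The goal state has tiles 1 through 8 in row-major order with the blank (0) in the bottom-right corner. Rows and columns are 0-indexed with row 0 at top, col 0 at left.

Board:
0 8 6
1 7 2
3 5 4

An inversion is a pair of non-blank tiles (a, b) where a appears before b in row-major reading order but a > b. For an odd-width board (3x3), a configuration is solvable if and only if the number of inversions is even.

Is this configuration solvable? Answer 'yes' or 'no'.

Answer: no

Derivation:
Inversions (pairs i<j in row-major order where tile[i] > tile[j] > 0): 17
17 is odd, so the puzzle is not solvable.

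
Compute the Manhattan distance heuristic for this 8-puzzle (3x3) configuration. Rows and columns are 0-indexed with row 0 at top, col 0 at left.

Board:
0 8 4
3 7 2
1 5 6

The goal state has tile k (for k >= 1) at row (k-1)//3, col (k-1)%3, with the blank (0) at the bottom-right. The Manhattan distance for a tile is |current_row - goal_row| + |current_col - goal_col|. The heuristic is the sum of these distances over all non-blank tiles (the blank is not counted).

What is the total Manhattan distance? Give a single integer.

Tile 8: (0,1)->(2,1) = 2
Tile 4: (0,2)->(1,0) = 3
Tile 3: (1,0)->(0,2) = 3
Tile 7: (1,1)->(2,0) = 2
Tile 2: (1,2)->(0,1) = 2
Tile 1: (2,0)->(0,0) = 2
Tile 5: (2,1)->(1,1) = 1
Tile 6: (2,2)->(1,2) = 1
Sum: 2 + 3 + 3 + 2 + 2 + 2 + 1 + 1 = 16

Answer: 16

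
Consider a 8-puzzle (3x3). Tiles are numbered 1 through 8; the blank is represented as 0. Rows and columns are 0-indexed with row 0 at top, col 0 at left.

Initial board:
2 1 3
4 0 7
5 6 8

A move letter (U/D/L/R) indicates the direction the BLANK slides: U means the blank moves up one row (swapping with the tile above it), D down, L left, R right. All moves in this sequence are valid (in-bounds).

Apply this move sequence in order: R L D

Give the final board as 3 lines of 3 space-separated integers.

After move 1 (R):
2 1 3
4 7 0
5 6 8

After move 2 (L):
2 1 3
4 0 7
5 6 8

After move 3 (D):
2 1 3
4 6 7
5 0 8

Answer: 2 1 3
4 6 7
5 0 8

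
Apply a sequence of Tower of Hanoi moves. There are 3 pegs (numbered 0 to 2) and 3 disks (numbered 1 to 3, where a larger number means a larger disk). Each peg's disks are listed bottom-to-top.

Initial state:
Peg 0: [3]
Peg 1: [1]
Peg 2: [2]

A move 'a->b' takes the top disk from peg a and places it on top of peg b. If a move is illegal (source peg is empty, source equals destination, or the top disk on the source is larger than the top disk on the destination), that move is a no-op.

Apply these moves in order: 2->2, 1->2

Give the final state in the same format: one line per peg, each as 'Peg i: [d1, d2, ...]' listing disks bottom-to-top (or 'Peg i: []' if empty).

Answer: Peg 0: [3]
Peg 1: []
Peg 2: [2, 1]

Derivation:
After move 1 (2->2):
Peg 0: [3]
Peg 1: [1]
Peg 2: [2]

After move 2 (1->2):
Peg 0: [3]
Peg 1: []
Peg 2: [2, 1]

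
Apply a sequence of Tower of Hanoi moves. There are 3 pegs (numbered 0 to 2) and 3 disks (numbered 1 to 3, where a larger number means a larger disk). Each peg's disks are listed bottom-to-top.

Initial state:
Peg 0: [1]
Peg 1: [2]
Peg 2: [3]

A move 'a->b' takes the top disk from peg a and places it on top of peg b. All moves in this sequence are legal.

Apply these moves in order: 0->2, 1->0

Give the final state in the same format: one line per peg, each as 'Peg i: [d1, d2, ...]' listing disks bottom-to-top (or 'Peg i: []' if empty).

Answer: Peg 0: [2]
Peg 1: []
Peg 2: [3, 1]

Derivation:
After move 1 (0->2):
Peg 0: []
Peg 1: [2]
Peg 2: [3, 1]

After move 2 (1->0):
Peg 0: [2]
Peg 1: []
Peg 2: [3, 1]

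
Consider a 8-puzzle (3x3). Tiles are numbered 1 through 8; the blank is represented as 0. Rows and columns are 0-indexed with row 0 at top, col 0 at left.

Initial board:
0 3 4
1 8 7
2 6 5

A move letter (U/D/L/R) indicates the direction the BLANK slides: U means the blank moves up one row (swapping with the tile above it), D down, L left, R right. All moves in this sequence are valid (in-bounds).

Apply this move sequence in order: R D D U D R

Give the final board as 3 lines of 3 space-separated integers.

Answer: 3 8 4
1 6 7
2 5 0

Derivation:
After move 1 (R):
3 0 4
1 8 7
2 6 5

After move 2 (D):
3 8 4
1 0 7
2 6 5

After move 3 (D):
3 8 4
1 6 7
2 0 5

After move 4 (U):
3 8 4
1 0 7
2 6 5

After move 5 (D):
3 8 4
1 6 7
2 0 5

After move 6 (R):
3 8 4
1 6 7
2 5 0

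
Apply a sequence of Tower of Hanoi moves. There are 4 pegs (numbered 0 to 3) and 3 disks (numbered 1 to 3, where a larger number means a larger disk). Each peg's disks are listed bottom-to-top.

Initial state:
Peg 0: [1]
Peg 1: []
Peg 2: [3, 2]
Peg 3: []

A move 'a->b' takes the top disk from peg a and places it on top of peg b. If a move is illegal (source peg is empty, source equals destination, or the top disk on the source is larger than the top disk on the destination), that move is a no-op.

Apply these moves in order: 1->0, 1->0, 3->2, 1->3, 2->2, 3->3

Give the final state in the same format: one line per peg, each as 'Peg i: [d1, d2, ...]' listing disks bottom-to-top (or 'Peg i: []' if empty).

After move 1 (1->0):
Peg 0: [1]
Peg 1: []
Peg 2: [3, 2]
Peg 3: []

After move 2 (1->0):
Peg 0: [1]
Peg 1: []
Peg 2: [3, 2]
Peg 3: []

After move 3 (3->2):
Peg 0: [1]
Peg 1: []
Peg 2: [3, 2]
Peg 3: []

After move 4 (1->3):
Peg 0: [1]
Peg 1: []
Peg 2: [3, 2]
Peg 3: []

After move 5 (2->2):
Peg 0: [1]
Peg 1: []
Peg 2: [3, 2]
Peg 3: []

After move 6 (3->3):
Peg 0: [1]
Peg 1: []
Peg 2: [3, 2]
Peg 3: []

Answer: Peg 0: [1]
Peg 1: []
Peg 2: [3, 2]
Peg 3: []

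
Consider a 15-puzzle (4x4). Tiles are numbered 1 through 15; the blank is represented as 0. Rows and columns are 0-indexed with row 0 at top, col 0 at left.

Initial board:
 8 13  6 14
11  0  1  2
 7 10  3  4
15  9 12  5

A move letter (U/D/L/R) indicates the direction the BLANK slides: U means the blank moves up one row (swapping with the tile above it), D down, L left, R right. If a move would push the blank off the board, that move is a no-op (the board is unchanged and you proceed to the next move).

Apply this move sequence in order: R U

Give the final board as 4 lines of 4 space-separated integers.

Answer:  8 13  0 14
11  1  6  2
 7 10  3  4
15  9 12  5

Derivation:
After move 1 (R):
 8 13  6 14
11  1  0  2
 7 10  3  4
15  9 12  5

After move 2 (U):
 8 13  0 14
11  1  6  2
 7 10  3  4
15  9 12  5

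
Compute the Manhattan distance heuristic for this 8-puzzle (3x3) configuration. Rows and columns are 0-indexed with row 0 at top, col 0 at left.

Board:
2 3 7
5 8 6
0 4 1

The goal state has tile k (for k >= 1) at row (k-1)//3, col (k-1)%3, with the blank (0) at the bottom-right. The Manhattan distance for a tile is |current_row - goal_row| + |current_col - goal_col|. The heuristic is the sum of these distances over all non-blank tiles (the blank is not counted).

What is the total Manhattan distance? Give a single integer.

Tile 2: at (0,0), goal (0,1), distance |0-0|+|0-1| = 1
Tile 3: at (0,1), goal (0,2), distance |0-0|+|1-2| = 1
Tile 7: at (0,2), goal (2,0), distance |0-2|+|2-0| = 4
Tile 5: at (1,0), goal (1,1), distance |1-1|+|0-1| = 1
Tile 8: at (1,1), goal (2,1), distance |1-2|+|1-1| = 1
Tile 6: at (1,2), goal (1,2), distance |1-1|+|2-2| = 0
Tile 4: at (2,1), goal (1,0), distance |2-1|+|1-0| = 2
Tile 1: at (2,2), goal (0,0), distance |2-0|+|2-0| = 4
Sum: 1 + 1 + 4 + 1 + 1 + 0 + 2 + 4 = 14

Answer: 14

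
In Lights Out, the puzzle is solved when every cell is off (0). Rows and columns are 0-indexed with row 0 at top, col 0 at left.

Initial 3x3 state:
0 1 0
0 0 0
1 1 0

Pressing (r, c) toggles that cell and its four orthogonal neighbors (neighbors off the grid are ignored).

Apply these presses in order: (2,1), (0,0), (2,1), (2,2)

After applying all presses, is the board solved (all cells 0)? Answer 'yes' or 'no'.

Answer: no

Derivation:
After press 1 at (2,1):
0 1 0
0 1 0
0 0 1

After press 2 at (0,0):
1 0 0
1 1 0
0 0 1

After press 3 at (2,1):
1 0 0
1 0 0
1 1 0

After press 4 at (2,2):
1 0 0
1 0 1
1 0 1

Lights still on: 5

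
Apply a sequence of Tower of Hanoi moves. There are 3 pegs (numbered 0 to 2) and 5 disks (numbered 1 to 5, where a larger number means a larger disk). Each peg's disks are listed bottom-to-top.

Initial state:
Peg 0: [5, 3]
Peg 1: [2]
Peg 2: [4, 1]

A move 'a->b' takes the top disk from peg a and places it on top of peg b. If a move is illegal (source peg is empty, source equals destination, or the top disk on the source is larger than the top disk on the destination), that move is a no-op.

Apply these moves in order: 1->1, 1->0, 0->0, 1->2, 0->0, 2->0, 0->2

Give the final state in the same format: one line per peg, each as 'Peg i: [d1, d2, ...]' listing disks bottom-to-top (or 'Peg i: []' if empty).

Answer: Peg 0: [5, 3, 2]
Peg 1: []
Peg 2: [4, 1]

Derivation:
After move 1 (1->1):
Peg 0: [5, 3]
Peg 1: [2]
Peg 2: [4, 1]

After move 2 (1->0):
Peg 0: [5, 3, 2]
Peg 1: []
Peg 2: [4, 1]

After move 3 (0->0):
Peg 0: [5, 3, 2]
Peg 1: []
Peg 2: [4, 1]

After move 4 (1->2):
Peg 0: [5, 3, 2]
Peg 1: []
Peg 2: [4, 1]

After move 5 (0->0):
Peg 0: [5, 3, 2]
Peg 1: []
Peg 2: [4, 1]

After move 6 (2->0):
Peg 0: [5, 3, 2, 1]
Peg 1: []
Peg 2: [4]

After move 7 (0->2):
Peg 0: [5, 3, 2]
Peg 1: []
Peg 2: [4, 1]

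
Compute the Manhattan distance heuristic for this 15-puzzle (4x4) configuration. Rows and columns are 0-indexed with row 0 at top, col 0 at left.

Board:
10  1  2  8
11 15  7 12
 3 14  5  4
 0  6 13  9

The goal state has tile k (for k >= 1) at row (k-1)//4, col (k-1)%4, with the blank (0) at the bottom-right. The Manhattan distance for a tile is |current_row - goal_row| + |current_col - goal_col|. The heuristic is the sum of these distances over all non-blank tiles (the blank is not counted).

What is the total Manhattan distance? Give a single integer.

Tile 10: (0,0)->(2,1) = 3
Tile 1: (0,1)->(0,0) = 1
Tile 2: (0,2)->(0,1) = 1
Tile 8: (0,3)->(1,3) = 1
Tile 11: (1,0)->(2,2) = 3
Tile 15: (1,1)->(3,2) = 3
Tile 7: (1,2)->(1,2) = 0
Tile 12: (1,3)->(2,3) = 1
Tile 3: (2,0)->(0,2) = 4
Tile 14: (2,1)->(3,1) = 1
Tile 5: (2,2)->(1,0) = 3
Tile 4: (2,3)->(0,3) = 2
Tile 6: (3,1)->(1,1) = 2
Tile 13: (3,2)->(3,0) = 2
Tile 9: (3,3)->(2,0) = 4
Sum: 3 + 1 + 1 + 1 + 3 + 3 + 0 + 1 + 4 + 1 + 3 + 2 + 2 + 2 + 4 = 31

Answer: 31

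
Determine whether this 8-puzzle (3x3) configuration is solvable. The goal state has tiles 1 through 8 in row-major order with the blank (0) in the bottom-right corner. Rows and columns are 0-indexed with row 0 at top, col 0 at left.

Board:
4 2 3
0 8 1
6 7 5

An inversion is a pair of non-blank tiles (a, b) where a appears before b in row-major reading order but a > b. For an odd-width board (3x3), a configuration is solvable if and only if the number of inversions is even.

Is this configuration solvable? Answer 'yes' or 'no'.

Inversions (pairs i<j in row-major order where tile[i] > tile[j] > 0): 11
11 is odd, so the puzzle is not solvable.

Answer: no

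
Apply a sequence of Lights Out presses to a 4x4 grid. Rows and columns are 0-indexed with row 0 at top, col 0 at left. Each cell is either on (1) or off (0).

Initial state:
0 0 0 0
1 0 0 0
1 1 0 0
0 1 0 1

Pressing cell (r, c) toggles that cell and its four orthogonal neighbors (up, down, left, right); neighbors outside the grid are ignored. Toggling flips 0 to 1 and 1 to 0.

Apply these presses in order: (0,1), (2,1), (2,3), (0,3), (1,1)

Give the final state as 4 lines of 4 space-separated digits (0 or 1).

Answer: 1 0 0 1
0 1 1 0
0 1 0 1
0 0 0 0

Derivation:
After press 1 at (0,1):
1 1 1 0
1 1 0 0
1 1 0 0
0 1 0 1

After press 2 at (2,1):
1 1 1 0
1 0 0 0
0 0 1 0
0 0 0 1

After press 3 at (2,3):
1 1 1 0
1 0 0 1
0 0 0 1
0 0 0 0

After press 4 at (0,3):
1 1 0 1
1 0 0 0
0 0 0 1
0 0 0 0

After press 5 at (1,1):
1 0 0 1
0 1 1 0
0 1 0 1
0 0 0 0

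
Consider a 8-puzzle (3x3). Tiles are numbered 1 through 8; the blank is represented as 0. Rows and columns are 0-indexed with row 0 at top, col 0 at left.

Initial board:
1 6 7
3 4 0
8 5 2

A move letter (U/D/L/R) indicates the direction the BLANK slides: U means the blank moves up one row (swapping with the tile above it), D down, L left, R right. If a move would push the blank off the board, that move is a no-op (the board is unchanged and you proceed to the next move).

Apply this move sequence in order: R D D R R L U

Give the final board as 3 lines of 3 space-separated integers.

Answer: 1 6 7
3 0 2
8 4 5

Derivation:
After move 1 (R):
1 6 7
3 4 0
8 5 2

After move 2 (D):
1 6 7
3 4 2
8 5 0

After move 3 (D):
1 6 7
3 4 2
8 5 0

After move 4 (R):
1 6 7
3 4 2
8 5 0

After move 5 (R):
1 6 7
3 4 2
8 5 0

After move 6 (L):
1 6 7
3 4 2
8 0 5

After move 7 (U):
1 6 7
3 0 2
8 4 5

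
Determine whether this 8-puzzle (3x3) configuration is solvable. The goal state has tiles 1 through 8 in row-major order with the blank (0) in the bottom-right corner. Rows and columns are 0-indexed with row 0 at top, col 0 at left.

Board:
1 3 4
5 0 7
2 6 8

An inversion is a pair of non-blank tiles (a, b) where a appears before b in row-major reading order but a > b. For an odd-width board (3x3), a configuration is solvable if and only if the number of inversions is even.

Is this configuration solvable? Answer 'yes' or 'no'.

Answer: no

Derivation:
Inversions (pairs i<j in row-major order where tile[i] > tile[j] > 0): 5
5 is odd, so the puzzle is not solvable.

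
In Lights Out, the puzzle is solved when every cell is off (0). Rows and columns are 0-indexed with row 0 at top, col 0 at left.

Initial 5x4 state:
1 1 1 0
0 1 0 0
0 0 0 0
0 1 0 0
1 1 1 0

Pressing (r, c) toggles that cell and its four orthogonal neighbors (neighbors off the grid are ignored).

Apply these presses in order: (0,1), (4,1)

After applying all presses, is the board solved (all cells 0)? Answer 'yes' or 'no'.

After press 1 at (0,1):
0 0 0 0
0 0 0 0
0 0 0 0
0 1 0 0
1 1 1 0

After press 2 at (4,1):
0 0 0 0
0 0 0 0
0 0 0 0
0 0 0 0
0 0 0 0

Lights still on: 0

Answer: yes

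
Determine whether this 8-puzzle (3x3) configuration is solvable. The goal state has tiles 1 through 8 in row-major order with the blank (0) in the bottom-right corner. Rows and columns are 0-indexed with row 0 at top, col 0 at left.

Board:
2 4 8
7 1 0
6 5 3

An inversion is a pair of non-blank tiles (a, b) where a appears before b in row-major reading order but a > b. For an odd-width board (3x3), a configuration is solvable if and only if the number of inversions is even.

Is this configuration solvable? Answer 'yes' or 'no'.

Answer: no

Derivation:
Inversions (pairs i<j in row-major order where tile[i] > tile[j] > 0): 15
15 is odd, so the puzzle is not solvable.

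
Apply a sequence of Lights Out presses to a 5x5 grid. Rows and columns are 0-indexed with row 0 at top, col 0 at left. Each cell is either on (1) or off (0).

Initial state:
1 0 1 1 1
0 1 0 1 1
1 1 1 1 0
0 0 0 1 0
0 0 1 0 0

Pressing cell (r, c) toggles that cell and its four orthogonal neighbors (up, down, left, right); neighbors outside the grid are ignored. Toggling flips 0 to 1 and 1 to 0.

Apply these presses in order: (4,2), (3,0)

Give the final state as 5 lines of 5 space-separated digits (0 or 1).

After press 1 at (4,2):
1 0 1 1 1
0 1 0 1 1
1 1 1 1 0
0 0 1 1 0
0 1 0 1 0

After press 2 at (3,0):
1 0 1 1 1
0 1 0 1 1
0 1 1 1 0
1 1 1 1 0
1 1 0 1 0

Answer: 1 0 1 1 1
0 1 0 1 1
0 1 1 1 0
1 1 1 1 0
1 1 0 1 0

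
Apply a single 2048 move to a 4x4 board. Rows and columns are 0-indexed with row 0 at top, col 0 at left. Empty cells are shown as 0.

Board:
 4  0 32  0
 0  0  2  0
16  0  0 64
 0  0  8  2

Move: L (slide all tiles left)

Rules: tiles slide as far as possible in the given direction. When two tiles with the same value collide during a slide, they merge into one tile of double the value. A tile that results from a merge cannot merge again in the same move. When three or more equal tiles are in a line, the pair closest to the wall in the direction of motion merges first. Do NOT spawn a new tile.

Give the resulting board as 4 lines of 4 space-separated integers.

Slide left:
row 0: [4, 0, 32, 0] -> [4, 32, 0, 0]
row 1: [0, 0, 2, 0] -> [2, 0, 0, 0]
row 2: [16, 0, 0, 64] -> [16, 64, 0, 0]
row 3: [0, 0, 8, 2] -> [8, 2, 0, 0]

Answer:  4 32  0  0
 2  0  0  0
16 64  0  0
 8  2  0  0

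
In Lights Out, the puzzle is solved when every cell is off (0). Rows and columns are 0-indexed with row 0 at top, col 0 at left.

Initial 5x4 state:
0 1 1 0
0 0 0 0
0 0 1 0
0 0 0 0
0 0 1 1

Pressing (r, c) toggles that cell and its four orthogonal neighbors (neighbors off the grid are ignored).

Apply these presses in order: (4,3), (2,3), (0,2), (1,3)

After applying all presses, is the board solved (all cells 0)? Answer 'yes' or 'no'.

Answer: yes

Derivation:
After press 1 at (4,3):
0 1 1 0
0 0 0 0
0 0 1 0
0 0 0 1
0 0 0 0

After press 2 at (2,3):
0 1 1 0
0 0 0 1
0 0 0 1
0 0 0 0
0 0 0 0

After press 3 at (0,2):
0 0 0 1
0 0 1 1
0 0 0 1
0 0 0 0
0 0 0 0

After press 4 at (1,3):
0 0 0 0
0 0 0 0
0 0 0 0
0 0 0 0
0 0 0 0

Lights still on: 0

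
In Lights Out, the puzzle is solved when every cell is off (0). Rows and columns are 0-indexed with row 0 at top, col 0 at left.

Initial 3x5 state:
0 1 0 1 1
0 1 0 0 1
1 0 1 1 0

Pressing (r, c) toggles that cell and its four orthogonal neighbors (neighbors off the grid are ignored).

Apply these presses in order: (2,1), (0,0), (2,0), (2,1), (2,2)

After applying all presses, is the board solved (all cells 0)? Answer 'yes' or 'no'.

After press 1 at (2,1):
0 1 0 1 1
0 0 0 0 1
0 1 0 1 0

After press 2 at (0,0):
1 0 0 1 1
1 0 0 0 1
0 1 0 1 0

After press 3 at (2,0):
1 0 0 1 1
0 0 0 0 1
1 0 0 1 0

After press 4 at (2,1):
1 0 0 1 1
0 1 0 0 1
0 1 1 1 0

After press 5 at (2,2):
1 0 0 1 1
0 1 1 0 1
0 0 0 0 0

Lights still on: 6

Answer: no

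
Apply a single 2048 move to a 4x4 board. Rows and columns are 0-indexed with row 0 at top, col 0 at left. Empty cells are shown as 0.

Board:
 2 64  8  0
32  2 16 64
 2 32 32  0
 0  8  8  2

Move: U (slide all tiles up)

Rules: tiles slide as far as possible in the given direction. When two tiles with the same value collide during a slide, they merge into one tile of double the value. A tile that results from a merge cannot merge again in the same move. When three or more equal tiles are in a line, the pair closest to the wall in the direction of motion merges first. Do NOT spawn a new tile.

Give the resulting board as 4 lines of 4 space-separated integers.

Answer:  2 64  8 64
32  2 16  2
 2 32 32  0
 0  8  8  0

Derivation:
Slide up:
col 0: [2, 32, 2, 0] -> [2, 32, 2, 0]
col 1: [64, 2, 32, 8] -> [64, 2, 32, 8]
col 2: [8, 16, 32, 8] -> [8, 16, 32, 8]
col 3: [0, 64, 0, 2] -> [64, 2, 0, 0]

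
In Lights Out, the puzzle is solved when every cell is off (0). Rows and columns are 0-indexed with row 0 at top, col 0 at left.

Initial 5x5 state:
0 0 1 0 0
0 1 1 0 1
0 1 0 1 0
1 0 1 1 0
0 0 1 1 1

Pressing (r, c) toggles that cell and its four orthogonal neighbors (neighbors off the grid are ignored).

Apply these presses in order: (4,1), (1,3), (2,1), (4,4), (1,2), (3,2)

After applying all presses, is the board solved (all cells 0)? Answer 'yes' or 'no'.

After press 1 at (4,1):
0 0 1 0 0
0 1 1 0 1
0 1 0 1 0
1 1 1 1 0
1 1 0 1 1

After press 2 at (1,3):
0 0 1 1 0
0 1 0 1 0
0 1 0 0 0
1 1 1 1 0
1 1 0 1 1

After press 3 at (2,1):
0 0 1 1 0
0 0 0 1 0
1 0 1 0 0
1 0 1 1 0
1 1 0 1 1

After press 4 at (4,4):
0 0 1 1 0
0 0 0 1 0
1 0 1 0 0
1 0 1 1 1
1 1 0 0 0

After press 5 at (1,2):
0 0 0 1 0
0 1 1 0 0
1 0 0 0 0
1 0 1 1 1
1 1 0 0 0

After press 6 at (3,2):
0 0 0 1 0
0 1 1 0 0
1 0 1 0 0
1 1 0 0 1
1 1 1 0 0

Lights still on: 11

Answer: no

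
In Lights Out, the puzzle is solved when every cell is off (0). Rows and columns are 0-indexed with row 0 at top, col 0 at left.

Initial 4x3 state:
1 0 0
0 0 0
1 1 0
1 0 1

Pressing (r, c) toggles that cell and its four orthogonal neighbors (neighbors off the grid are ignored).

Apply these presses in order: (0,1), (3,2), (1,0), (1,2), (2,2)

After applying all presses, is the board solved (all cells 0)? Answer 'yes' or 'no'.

Answer: no

Derivation:
After press 1 at (0,1):
0 1 1
0 1 0
1 1 0
1 0 1

After press 2 at (3,2):
0 1 1
0 1 0
1 1 1
1 1 0

After press 3 at (1,0):
1 1 1
1 0 0
0 1 1
1 1 0

After press 4 at (1,2):
1 1 0
1 1 1
0 1 0
1 1 0

After press 5 at (2,2):
1 1 0
1 1 0
0 0 1
1 1 1

Lights still on: 8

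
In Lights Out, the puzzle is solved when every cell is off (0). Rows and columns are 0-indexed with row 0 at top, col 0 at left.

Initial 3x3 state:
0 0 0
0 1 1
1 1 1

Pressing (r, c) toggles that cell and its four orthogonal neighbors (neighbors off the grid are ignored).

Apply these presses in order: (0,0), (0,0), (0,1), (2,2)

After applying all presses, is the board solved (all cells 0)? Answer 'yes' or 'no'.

After press 1 at (0,0):
1 1 0
1 1 1
1 1 1

After press 2 at (0,0):
0 0 0
0 1 1
1 1 1

After press 3 at (0,1):
1 1 1
0 0 1
1 1 1

After press 4 at (2,2):
1 1 1
0 0 0
1 0 0

Lights still on: 4

Answer: no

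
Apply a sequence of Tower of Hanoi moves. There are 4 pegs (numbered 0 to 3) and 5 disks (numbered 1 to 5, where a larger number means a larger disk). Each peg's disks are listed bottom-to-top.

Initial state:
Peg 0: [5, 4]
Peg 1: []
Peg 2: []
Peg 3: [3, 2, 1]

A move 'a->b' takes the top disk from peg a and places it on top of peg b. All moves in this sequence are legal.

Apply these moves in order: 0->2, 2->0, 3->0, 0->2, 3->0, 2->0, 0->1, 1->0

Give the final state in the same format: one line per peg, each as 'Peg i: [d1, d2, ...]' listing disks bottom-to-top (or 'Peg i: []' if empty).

After move 1 (0->2):
Peg 0: [5]
Peg 1: []
Peg 2: [4]
Peg 3: [3, 2, 1]

After move 2 (2->0):
Peg 0: [5, 4]
Peg 1: []
Peg 2: []
Peg 3: [3, 2, 1]

After move 3 (3->0):
Peg 0: [5, 4, 1]
Peg 1: []
Peg 2: []
Peg 3: [3, 2]

After move 4 (0->2):
Peg 0: [5, 4]
Peg 1: []
Peg 2: [1]
Peg 3: [3, 2]

After move 5 (3->0):
Peg 0: [5, 4, 2]
Peg 1: []
Peg 2: [1]
Peg 3: [3]

After move 6 (2->0):
Peg 0: [5, 4, 2, 1]
Peg 1: []
Peg 2: []
Peg 3: [3]

After move 7 (0->1):
Peg 0: [5, 4, 2]
Peg 1: [1]
Peg 2: []
Peg 3: [3]

After move 8 (1->0):
Peg 0: [5, 4, 2, 1]
Peg 1: []
Peg 2: []
Peg 3: [3]

Answer: Peg 0: [5, 4, 2, 1]
Peg 1: []
Peg 2: []
Peg 3: [3]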